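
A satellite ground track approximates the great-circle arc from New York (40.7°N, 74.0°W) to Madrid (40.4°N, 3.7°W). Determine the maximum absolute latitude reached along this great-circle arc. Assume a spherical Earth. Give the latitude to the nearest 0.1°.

The great circle lies in the plane with unit normal n̂ = (p₁ × p₂)/|p₁ × p₂|.
Here n̂_z ≈ +0.691; the vertex latitude is φ_max = arccos|n̂_z| ≈ 46.3°.
Check via Clairaut: cos φ_max = |cos φ₁| · sin C = cos(40.7°)·sin(65.7°) ≈ 0.691, again giving ≈ 46.3°.

≈ 46.3°N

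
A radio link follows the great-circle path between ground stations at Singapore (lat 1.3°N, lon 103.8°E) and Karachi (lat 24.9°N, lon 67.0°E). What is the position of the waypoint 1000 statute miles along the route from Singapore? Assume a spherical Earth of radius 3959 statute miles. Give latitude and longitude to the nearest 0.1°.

Write both endpoints as unit vectors p₁, p₂ with components (cos φ cos λ, cos φ sin λ, sin φ).
The central angle between the endpoints is δ = arccos(p₁·p₂) ≈ 0.744 rad (42.6°). The total great-circle distance is δ·R ≈ 0.744 × 3959 ≈ 2946 mi, so the target fraction is f = 1000/2946 ≈ 0.339.
Interpolate at f ≈ 0.339 with slerp weights a = sin((1−f)δ)/sin δ ≈ 0.697, b = sin(fδ)/sin δ ≈ 0.369.
p = a·p₁ + b·p₂ ≈ (-0.035, 0.985, 0.171); φ = arcsin(p_z) ≈ 9.85°, λ = atan2(p_y, p_x) ≈ 92.06°.

≈ lat 9.9°N, lon 92.1°E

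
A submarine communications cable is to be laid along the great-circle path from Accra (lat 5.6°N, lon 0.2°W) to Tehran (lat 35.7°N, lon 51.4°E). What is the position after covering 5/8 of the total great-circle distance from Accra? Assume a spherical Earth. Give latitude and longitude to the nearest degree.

Convert each endpoint to a unit vector on the sphere (x = cos φ cos λ, y = cos φ sin λ, z = sin φ).
The central angle between the endpoints is δ = arccos(p₁·p₂) ≈ 0.978 rad (56.0°).
Interpolate at f = 5/8 with slerp weights a = sin((1−f)δ)/sin δ ≈ 0.432, b = sin(fδ)/sin δ ≈ 0.692.
p = a·p₁ + b·p₂ ≈ (0.781, 0.438, 0.446); φ = arcsin(p_z) ≈ 26.48°, λ = atan2(p_y, p_x) ≈ 29.27°.

≈ lat 26°N, lon 29°E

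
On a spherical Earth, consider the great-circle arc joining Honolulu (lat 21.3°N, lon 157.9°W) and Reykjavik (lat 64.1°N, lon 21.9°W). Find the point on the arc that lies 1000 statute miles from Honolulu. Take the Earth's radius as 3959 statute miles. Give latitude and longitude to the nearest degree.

≈ lat 35°N, lon 153°W

From cos δ = sin φ₁ sin φ₂ + cos φ₁ cos φ₂ cos Δλ, the central angle is δ ≈ 1.537 rad (88.1°). The total great-circle distance is δ·R ≈ 1.537 × 3959 ≈ 6084 mi, so the target fraction is f = 1000/6084 ≈ 0.164.
Interpolate at f ≈ 0.164 with slerp weights a = sin((1−f)δ)/sin δ ≈ 0.960, b = sin(fδ)/sin δ ≈ 0.250.
p = a·p₁ + b·p₂ ≈ (-0.727, -0.377, 0.574); φ = arcsin(p_z) ≈ 35.00°, λ = atan2(p_y, p_x) ≈ -152.59°.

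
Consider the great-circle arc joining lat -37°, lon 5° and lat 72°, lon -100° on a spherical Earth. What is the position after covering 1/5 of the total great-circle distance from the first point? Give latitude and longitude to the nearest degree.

The haversine formula gives a central angle δ ≈ 2.260 rad (129.5°) between the endpoints.
Interpolate at f = 1/5 with slerp weights a = sin((1−f)δ)/sin δ ≈ 1.260, b = sin(fδ)/sin δ ≈ 0.566.
p = a·p₁ + b·p₂ ≈ (0.972, -0.085, -0.220); φ = arcsin(p_z) ≈ -12.69°, λ = atan2(p_y, p_x) ≈ -4.98°.

≈ lat -13°, lon -5°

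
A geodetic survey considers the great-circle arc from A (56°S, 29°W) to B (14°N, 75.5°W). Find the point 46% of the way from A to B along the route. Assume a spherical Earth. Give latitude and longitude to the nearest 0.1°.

≈ (25.4°S, 57.3°W)

Convert each endpoint to a unit vector on the sphere (x = cos φ cos λ, y = cos φ sin λ, z = sin φ).
The central angle between the endpoints is δ = arccos(p₁·p₂) ≈ 1.397 rad (80.0°).
Interpolate at f = 0.46 with slerp weights a = sin((1−f)δ)/sin δ ≈ 0.695, b = sin(fδ)/sin δ ≈ 0.608.
p = a·p₁ + b·p₂ ≈ (0.488, -0.760, -0.429); φ = arcsin(p_z) ≈ -25.42°, λ = atan2(p_y, p_x) ≈ -57.30°.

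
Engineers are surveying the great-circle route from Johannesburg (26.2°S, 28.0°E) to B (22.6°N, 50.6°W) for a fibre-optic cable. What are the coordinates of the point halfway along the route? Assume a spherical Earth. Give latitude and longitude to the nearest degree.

Convert each endpoint to a unit vector on the sphere (x = cos φ cos λ, y = cos φ sin λ, z = sin φ).
The central angle between the endpoints is δ = arccos(p₁·p₂) ≈ 1.577 rad (90.3°).
Interpolate at f = 1/2 with slerp weights a = sin((1−f)δ)/sin δ ≈ 0.709, b = sin(fδ)/sin δ ≈ 0.709.
p = a·p₁ + b·p₂ ≈ (0.977, -0.207, -0.041); φ = arcsin(p_z) ≈ -2.33°, λ = atan2(p_y, p_x) ≈ -11.97°.

≈ (2°S, 12°W)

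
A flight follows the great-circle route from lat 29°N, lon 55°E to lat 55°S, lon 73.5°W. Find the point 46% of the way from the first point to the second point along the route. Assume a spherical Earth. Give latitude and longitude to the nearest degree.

≈ lat 22°S, lon 18°E

Convert each endpoint to a unit vector on the sphere (x = cos φ cos λ, y = cos φ sin λ, z = sin φ).
The central angle between the endpoints is δ = arccos(p₁·p₂) ≈ 2.359 rad (135.2°).
Interpolate at f = 0.46 with slerp weights a = sin((1−f)δ)/sin δ ≈ 1.357, b = sin(fδ)/sin δ ≈ 1.255.
p = a·p₁ + b·p₂ ≈ (0.885, 0.282, -0.370); φ = arcsin(p_z) ≈ -21.73°, λ = atan2(p_y, p_x) ≈ 17.67°.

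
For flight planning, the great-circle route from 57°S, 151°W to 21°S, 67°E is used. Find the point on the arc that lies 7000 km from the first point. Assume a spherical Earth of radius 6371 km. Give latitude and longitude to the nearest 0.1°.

≈ 51.0°S, 83.9°E

From cos δ = sin φ₁ sin φ₂ + cos φ₁ cos φ₂ cos Δλ, the central angle is δ ≈ 1.671 rad (95.7°). The total great-circle distance is δ·R ≈ 1.671 × 6371 ≈ 10646 km, so the target fraction is f = 7000/10646 ≈ 0.657.
Interpolate at f ≈ 0.657 with slerp weights a = sin((1−f)δ)/sin δ ≈ 0.544, b = sin(fδ)/sin δ ≈ 0.895.
p = a·p₁ + b·p₂ ≈ (0.067, 0.626, -0.777); φ = arcsin(p_z) ≈ -51.02°, λ = atan2(p_y, p_x) ≈ 83.87°.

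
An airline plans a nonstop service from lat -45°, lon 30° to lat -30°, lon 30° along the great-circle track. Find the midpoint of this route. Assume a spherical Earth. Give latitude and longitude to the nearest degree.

≈ lat -37°, lon 30°

Write both endpoints as unit vectors p₁, p₂ with components (cos φ cos λ, cos φ sin λ, sin φ).
The central angle between the endpoints is δ = arccos(p₁·p₂) ≈ 0.262 rad (15.0°).
Interpolate at f = 1/2 with slerp weights a = sin((1−f)δ)/sin δ ≈ 0.504, b = sin(fδ)/sin δ ≈ 0.504.
p = a·p₁ + b·p₂ ≈ (0.687, 0.397, -0.609); φ = arcsin(p_z) ≈ -37.50°, λ = atan2(p_y, p_x) ≈ 30.00°.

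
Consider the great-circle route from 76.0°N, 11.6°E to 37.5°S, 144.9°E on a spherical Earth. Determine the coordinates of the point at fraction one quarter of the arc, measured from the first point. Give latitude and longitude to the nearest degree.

From cos δ = sin φ₁ sin φ₂ + cos φ₁ cos φ₂ cos Δλ, the central angle is δ ≈ 2.378 rad (136.2°).
Interpolate at f = 1/4 with slerp weights a = sin((1−f)δ)/sin δ ≈ 1.413, b = sin(fδ)/sin δ ≈ 0.810.
p = a·p₁ + b·p₂ ≈ (-0.191, 0.438, 0.878); φ = arcsin(p_z) ≈ 61.45°, λ = atan2(p_y, p_x) ≈ 113.52°.

≈ 61°N, 114°E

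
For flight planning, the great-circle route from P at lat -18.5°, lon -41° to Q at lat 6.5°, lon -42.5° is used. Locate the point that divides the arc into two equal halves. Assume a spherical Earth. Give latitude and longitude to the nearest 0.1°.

The haversine formula gives a central angle δ ≈ 0.437 rad (25.0°) between the endpoints.
Interpolate at f = 1/2 with slerp weights a = sin((1−f)δ)/sin δ ≈ 0.512, b = sin(fδ)/sin δ ≈ 0.512.
p = a·p₁ + b·p₂ ≈ (0.742, -0.662, -0.105); φ = arcsin(p_z) ≈ -6.00°, λ = atan2(p_y, p_x) ≈ -41.77°.

≈ lat -6.0°, lon -41.8°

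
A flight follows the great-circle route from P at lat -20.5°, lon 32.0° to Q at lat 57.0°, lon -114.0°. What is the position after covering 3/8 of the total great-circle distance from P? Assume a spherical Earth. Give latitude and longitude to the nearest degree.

Convert each endpoint to a unit vector on the sphere (x = cos φ cos λ, y = cos φ sin λ, z = sin φ).
The central angle between the endpoints is δ = arccos(p₁·p₂) ≈ 2.370 rad (135.8°).
Interpolate at f = 3/8 with slerp weights a = sin((1−f)δ)/sin δ ≈ 1.428, b = sin(fδ)/sin δ ≈ 1.113.
p = a·p₁ + b·p₂ ≈ (0.888, 0.155, 0.433); φ = arcsin(p_z) ≈ 25.68°, λ = atan2(p_y, p_x) ≈ 9.91°.

≈ lat 26°, lon 10°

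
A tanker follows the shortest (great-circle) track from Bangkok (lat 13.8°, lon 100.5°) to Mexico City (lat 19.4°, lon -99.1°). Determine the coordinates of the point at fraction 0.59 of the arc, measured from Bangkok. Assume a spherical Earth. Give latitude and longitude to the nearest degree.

≈ lat 59°, lon -159°

The haversine formula gives a central angle δ ≈ 2.471 rad (141.6°) between the endpoints.
Interpolate at f = 0.59 with slerp weights a = sin((1−f)δ)/sin δ ≈ 1.366, b = sin(fδ)/sin δ ≈ 1.600.
p = a·p₁ + b·p₂ ≈ (-0.480, -0.185, 0.857); φ = arcsin(p_z) ≈ 59.01°, λ = atan2(p_y, p_x) ≈ -158.90°.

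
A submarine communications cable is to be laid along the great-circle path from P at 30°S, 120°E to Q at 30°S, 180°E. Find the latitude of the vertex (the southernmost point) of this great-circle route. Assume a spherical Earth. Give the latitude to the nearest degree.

≈ 34°S

The great circle lies in the plane with unit normal n̂ = (p₁ × p₂)/|p₁ × p₂|.
Here n̂_z ≈ +0.832; the vertex latitude is φ_max = arccos|n̂_z| ≈ 33.7°.
Check via Clairaut: cos φ_max = |cos φ₁| · sin C = cos(30.0°)·sin(106.1°) ≈ 0.832, again giving ≈ 33.7°.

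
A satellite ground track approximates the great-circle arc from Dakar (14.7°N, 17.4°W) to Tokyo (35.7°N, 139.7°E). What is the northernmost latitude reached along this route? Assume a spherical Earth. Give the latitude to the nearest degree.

The great circle lies in the plane with unit normal n̂ = (p₁ × p₂)/|p₁ × p₂|.
Here n̂_z ≈ +0.374; the vertex latitude is φ_max = arccos|n̂_z| ≈ 68.1°.
Check via Clairaut: cos φ_max = |cos φ₁| · sin C = cos(14.7°)·sin(22.7°) ≈ 0.374, again giving ≈ 68.1°.

≈ 68°N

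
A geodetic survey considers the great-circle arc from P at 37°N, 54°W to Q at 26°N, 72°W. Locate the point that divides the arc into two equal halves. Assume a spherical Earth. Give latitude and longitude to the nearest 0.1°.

≈ 31.8°N, 63.5°W

Convert each endpoint to a unit vector on the sphere (x = cos φ cos λ, y = cos φ sin λ, z = sin φ).
The central angle between the endpoints is δ = arccos(p₁·p₂) ≈ 0.329 rad (18.8°).
Interpolate at f = 1/2 with slerp weights a = sin((1−f)δ)/sin δ ≈ 0.507, b = sin(fδ)/sin δ ≈ 0.507.
p = a·p₁ + b·p₂ ≈ (0.379, -0.761, 0.527); φ = arcsin(p_z) ≈ 31.82°, λ = atan2(p_y, p_x) ≈ -63.54°.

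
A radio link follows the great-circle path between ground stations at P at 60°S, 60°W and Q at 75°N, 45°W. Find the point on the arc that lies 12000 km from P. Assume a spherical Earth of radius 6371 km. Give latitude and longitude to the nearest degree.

Convert each endpoint to a unit vector on the sphere (x = cos φ cos λ, y = cos φ sin λ, z = sin φ).
The central angle between the endpoints is δ = arccos(p₁·p₂) ≈ 2.362 rad (135.4°). The total great-circle distance is δ·R ≈ 2.362 × 6371 ≈ 15051 km, so the target fraction is f = 12000/15051 ≈ 0.797.
Interpolate at f ≈ 0.797 with slerp weights a = sin((1−f)δ)/sin δ ≈ 0.656, b = sin(fδ)/sin δ ≈ 1.354.
p = a·p₁ + b·p₂ ≈ (0.412, -0.532, 0.740); φ = arcsin(p_z) ≈ 47.73°, λ = atan2(p_y, p_x) ≈ -52.25°.

≈ 48°N, 52°W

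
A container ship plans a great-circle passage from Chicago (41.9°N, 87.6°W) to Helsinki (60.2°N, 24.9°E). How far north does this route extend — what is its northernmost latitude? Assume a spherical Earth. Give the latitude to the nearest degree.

The great circle lies in the plane with unit normal n̂ = (p₁ × p₂)/|p₁ × p₂|.
Here n̂_z ≈ +0.380; the vertex latitude is φ_max = arccos|n̂_z| ≈ 67.7°.

≈ 68°N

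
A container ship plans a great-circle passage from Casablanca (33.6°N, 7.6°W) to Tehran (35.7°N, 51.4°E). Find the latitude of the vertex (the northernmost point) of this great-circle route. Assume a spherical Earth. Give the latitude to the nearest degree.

≈ 39°N

The great circle lies in the plane with unit normal n̂ = (p₁ × p₂)/|p₁ × p₂|.
Here n̂_z ≈ +0.782; the vertex latitude is φ_max = arccos|n̂_z| ≈ 38.5°.
Check via Clairaut: cos φ_max = |cos φ₁| · sin C = cos(33.6°)·sin(69.9°) ≈ 0.782, again giving ≈ 38.5°.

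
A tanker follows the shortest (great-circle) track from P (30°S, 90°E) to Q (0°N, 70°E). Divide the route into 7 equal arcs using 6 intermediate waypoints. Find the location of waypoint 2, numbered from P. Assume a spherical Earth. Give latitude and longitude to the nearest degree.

≈ (22°S, 84°E)

Write both endpoints as unit vectors p₁, p₂ with components (cos φ cos λ, cos φ sin λ, sin φ).
The central angle between the endpoints is δ = arccos(p₁·p₂) ≈ 0.620 rad (35.5°).
Interpolate at f = 2/7 with slerp weights a = sin((1−f)δ)/sin δ ≈ 0.738, b = sin(fδ)/sin δ ≈ 0.303.
p = a·p₁ + b·p₂ ≈ (0.104, 0.924, -0.369); φ = arcsin(p_z) ≈ -21.64°, λ = atan2(p_y, p_x) ≈ 83.59°.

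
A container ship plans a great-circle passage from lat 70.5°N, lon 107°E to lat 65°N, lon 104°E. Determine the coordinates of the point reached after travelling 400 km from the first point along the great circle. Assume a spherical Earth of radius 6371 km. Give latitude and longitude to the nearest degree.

Write both endpoints as unit vectors p₁, p₂ with components (cos φ cos λ, cos φ sin λ, sin φ).
The central angle between the endpoints is δ = arccos(p₁·p₂) ≈ 0.098 rad (5.6°). The total great-circle distance is δ·R ≈ 0.098 × 6371 ≈ 624 km, so the target fraction is f = 400/624 ≈ 0.641.
Interpolate at f ≈ 0.641 with slerp weights a = sin((1−f)δ)/sin δ ≈ 0.360, b = sin(fδ)/sin δ ≈ 0.641.
p = a·p₁ + b·p₂ ≈ (-0.101, 0.378, 0.920); φ = arcsin(p_z) ≈ 66.98°, λ = atan2(p_y, p_x) ≈ 104.92°.

≈ lat 67°N, lon 105°E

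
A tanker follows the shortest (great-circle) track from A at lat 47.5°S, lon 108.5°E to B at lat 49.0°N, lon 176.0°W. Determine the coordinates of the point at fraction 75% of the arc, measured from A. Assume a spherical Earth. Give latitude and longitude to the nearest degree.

Convert each endpoint to a unit vector on the sphere (x = cos φ cos λ, y = cos φ sin λ, z = sin φ).
The central angle between the endpoints is δ = arccos(p₁·p₂) ≈ 2.032 rad (116.5°).
Interpolate at f = 0.75 with slerp weights a = sin((1−f)δ)/sin δ ≈ 0.543, b = sin(fδ)/sin δ ≈ 1.116.
p = a·p₁ + b·p₂ ≈ (-0.847, 0.297, 0.441); φ = arcsin(p_z) ≈ 26.19°, λ = atan2(p_y, p_x) ≈ 160.66°.

≈ lat 26°N, lon 161°E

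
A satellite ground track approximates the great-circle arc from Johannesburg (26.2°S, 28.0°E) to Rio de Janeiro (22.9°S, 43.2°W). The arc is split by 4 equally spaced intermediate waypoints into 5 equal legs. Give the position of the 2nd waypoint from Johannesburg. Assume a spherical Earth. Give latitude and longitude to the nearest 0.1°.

≈ 29.5°S, 0.8°W

From cos δ = sin φ₁ sin φ₂ + cos φ₁ cos φ₂ cos Δλ, the central angle is δ ≈ 1.117 rad (64.0°).
Interpolate at f = 2/5 with slerp weights a = sin((1−f)δ)/sin δ ≈ 0.691, b = sin(fδ)/sin δ ≈ 0.481.
p = a·p₁ + b·p₂ ≈ (0.870, -0.012, -0.492); φ = arcsin(p_z) ≈ -29.49°, λ = atan2(p_y, p_x) ≈ -0.79°.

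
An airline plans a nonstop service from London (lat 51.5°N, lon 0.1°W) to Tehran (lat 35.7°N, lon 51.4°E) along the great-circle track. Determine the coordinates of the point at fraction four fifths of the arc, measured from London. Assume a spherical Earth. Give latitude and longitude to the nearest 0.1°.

Write both endpoints as unit vectors p₁, p₂ with components (cos φ cos λ, cos φ sin λ, sin φ).
The central angle between the endpoints is δ = arccos(p₁·p₂) ≈ 0.690 rad (39.5°).
Interpolate at f = 4/5 with slerp weights a = sin((1−f)δ)/sin δ ≈ 0.216, b = sin(fδ)/sin δ ≈ 0.824.
p = a·p₁ + b·p₂ ≈ (0.552, 0.523, 0.650); φ = arcsin(p_z) ≈ 40.53°, λ = atan2(p_y, p_x) ≈ 43.44°.

≈ lat 40.5°N, lon 43.4°E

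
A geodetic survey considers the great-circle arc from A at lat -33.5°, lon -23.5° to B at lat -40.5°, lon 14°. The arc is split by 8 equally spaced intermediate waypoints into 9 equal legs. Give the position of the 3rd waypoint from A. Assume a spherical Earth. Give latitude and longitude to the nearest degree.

Convert each endpoint to a unit vector on the sphere (x = cos φ cos λ, y = cos φ sin λ, z = sin φ).
The central angle between the endpoints is δ = arccos(p₁·p₂) ≈ 0.533 rad (30.5°).
Interpolate at f = 3/9 with slerp weights a = sin((1−f)δ)/sin δ ≈ 0.685, b = sin(fδ)/sin δ ≈ 0.348.
p = a·p₁ + b·p₂ ≈ (0.780, -0.164, -0.604); φ = arcsin(p_z) ≈ -37.14°, λ = atan2(p_y, p_x) ≈ -11.85°.

≈ lat -37°, lon -12°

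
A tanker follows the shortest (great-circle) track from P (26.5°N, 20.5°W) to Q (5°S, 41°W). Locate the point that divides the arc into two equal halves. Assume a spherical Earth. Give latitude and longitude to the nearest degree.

≈ (11°N, 31°W)

From cos δ = sin φ₁ sin φ₂ + cos φ₁ cos φ₂ cos Δλ, the central angle is δ ≈ 0.650 rad (37.2°).
Interpolate at f = 1/2 with slerp weights a = sin((1−f)δ)/sin δ ≈ 0.528, b = sin(fδ)/sin δ ≈ 0.528.
p = a·p₁ + b·p₂ ≈ (0.839, -0.510, 0.189); φ = arcsin(p_z) ≈ 10.92°, λ = atan2(p_y, p_x) ≈ -31.30°.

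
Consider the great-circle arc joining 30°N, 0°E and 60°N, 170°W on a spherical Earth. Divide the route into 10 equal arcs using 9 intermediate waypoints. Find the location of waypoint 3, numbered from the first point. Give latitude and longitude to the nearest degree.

≈ 57°N, 4°W

Convert each endpoint to a unit vector on the sphere (x = cos φ cos λ, y = cos φ sin λ, z = sin φ).
The central angle between the endpoints is δ = arccos(p₁·p₂) ≈ 1.564 rad (89.6°).
Interpolate at f = 3/10 with slerp weights a = sin((1−f)δ)/sin δ ≈ 0.889, b = sin(fδ)/sin δ ≈ 0.452.
p = a·p₁ + b·p₂ ≈ (0.547, -0.039, 0.836); φ = arcsin(p_z) ≈ 56.73°, λ = atan2(p_y, p_x) ≈ -4.10°.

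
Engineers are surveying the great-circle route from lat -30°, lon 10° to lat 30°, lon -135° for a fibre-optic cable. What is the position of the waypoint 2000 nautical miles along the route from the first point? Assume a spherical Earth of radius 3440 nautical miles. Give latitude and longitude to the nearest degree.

≈ lat -20°, lon -25°

Convert each endpoint to a unit vector on the sphere (x = cos φ cos λ, y = cos φ sin λ, z = sin φ).
The central angle between the endpoints is δ = arccos(p₁·p₂) ≈ 2.615 rad (149.8°). The total great-circle distance is δ·R ≈ 2.615 × 3440 ≈ 8995 nmi, so the target fraction is f = 2000/8995 ≈ 0.222.
Interpolate at f ≈ 0.222 with slerp weights a = sin((1−f)δ)/sin δ ≈ 1.780, b = sin(fδ)/sin δ ≈ 1.092.
p = a·p₁ + b·p₂ ≈ (0.849, -0.401, -0.344); φ = arcsin(p_z) ≈ -20.11°, λ = atan2(p_y, p_x) ≈ -25.29°.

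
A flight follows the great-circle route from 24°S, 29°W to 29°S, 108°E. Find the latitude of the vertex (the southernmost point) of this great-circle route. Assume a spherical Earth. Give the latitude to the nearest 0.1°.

The great circle lies in the plane with unit normal n̂ = (p₁ × p₂)/|p₁ × p₂|.
Here n̂_z ≈ +0.591; the vertex latitude is φ_max = arccos|n̂_z| ≈ 53.8°.
Check via Clairaut: cos φ_max = |cos φ₁| · sin C = cos(24.0°)·sin(139.7°) ≈ 0.591, again giving ≈ 53.8°.

≈ 53.8°S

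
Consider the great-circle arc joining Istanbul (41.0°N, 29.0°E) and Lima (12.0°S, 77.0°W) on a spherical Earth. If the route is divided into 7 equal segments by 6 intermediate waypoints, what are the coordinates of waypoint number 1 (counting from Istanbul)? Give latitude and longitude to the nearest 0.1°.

Write both endpoints as unit vectors p₁, p₂ with components (cos φ cos λ, cos φ sin λ, sin φ).
The central angle between the endpoints is δ = arccos(p₁·p₂) ≈ 1.918 rad (109.9°).
Interpolate at f = 1/7 with slerp weights a = sin((1−f)δ)/sin δ ≈ 1.060, b = sin(fδ)/sin δ ≈ 0.288.
p = a·p₁ + b·p₂ ≈ (0.763, 0.114, 0.636); φ = arcsin(p_z) ≈ 39.49°, λ = atan2(p_y, p_x) ≈ 8.48°.

≈ (39.5°N, 8.5°E)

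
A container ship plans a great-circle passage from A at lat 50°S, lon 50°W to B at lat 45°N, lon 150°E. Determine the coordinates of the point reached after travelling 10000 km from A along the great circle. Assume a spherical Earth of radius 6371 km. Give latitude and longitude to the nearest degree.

The haversine formula gives a central angle δ ≈ 2.891 rad (165.6°) between the endpoints. The total great-circle distance is δ·R ≈ 2.891 × 6371 ≈ 18419 km, so the target fraction is f = 10000/18419 ≈ 0.543.
Interpolate at f ≈ 0.543 with slerp weights a = sin((1−f)δ)/sin δ ≈ 3.909, b = sin(fδ)/sin δ ≈ 4.034.
p = a·p₁ + b·p₂ ≈ (-0.855, -0.499, -0.142); φ = arcsin(p_z) ≈ -8.17°, λ = atan2(p_y, p_x) ≈ -149.75°.

≈ lat 8°S, lon 150°W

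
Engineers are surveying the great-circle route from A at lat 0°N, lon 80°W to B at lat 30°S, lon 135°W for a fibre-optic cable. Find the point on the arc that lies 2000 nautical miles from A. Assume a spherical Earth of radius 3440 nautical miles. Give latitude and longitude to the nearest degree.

≈ lat 18°S, lon 108°W

Write both endpoints as unit vectors p₁, p₂ with components (cos φ cos λ, cos φ sin λ, sin φ).
The central angle between the endpoints is δ = arccos(p₁·p₂) ≈ 1.051 rad (60.2°). The total great-circle distance is δ·R ≈ 1.051 × 3440 ≈ 3615 nmi, so the target fraction is f = 2000/3615 ≈ 0.553.
Interpolate at f ≈ 0.553 with slerp weights a = sin((1−f)δ)/sin δ ≈ 0.521, b = sin(fδ)/sin δ ≈ 0.633.
p = a·p₁ + b·p₂ ≈ (-0.297, -0.901, -0.316); φ = arcsin(p_z) ≈ -18.44°, λ = atan2(p_y, p_x) ≈ -108.24°.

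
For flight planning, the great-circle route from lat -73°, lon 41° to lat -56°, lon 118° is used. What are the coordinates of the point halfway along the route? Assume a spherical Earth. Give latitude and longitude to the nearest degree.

≈ lat -69°, lon 93°

Convert each endpoint to a unit vector on the sphere (x = cos φ cos λ, y = cos φ sin λ, z = sin φ).
The central angle between the endpoints is δ = arccos(p₁·p₂) ≈ 0.592 rad (33.9°).
Interpolate at f = 1/2 with slerp weights a = sin((1−f)δ)/sin δ ≈ 0.523, b = sin(fδ)/sin δ ≈ 0.523.
p = a·p₁ + b·p₂ ≈ (-0.022, 0.358, -0.933); φ = arcsin(p_z) ≈ -68.96°, λ = atan2(p_y, p_x) ≈ 93.49°.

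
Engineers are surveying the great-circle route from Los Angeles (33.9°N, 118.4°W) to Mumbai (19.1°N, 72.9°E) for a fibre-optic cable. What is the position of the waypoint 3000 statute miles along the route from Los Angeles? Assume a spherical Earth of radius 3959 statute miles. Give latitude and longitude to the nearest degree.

≈ 74°N, 153°W

Convert each endpoint to a unit vector on the sphere (x = cos φ cos λ, y = cos φ sin λ, z = sin φ).
The central angle between the endpoints is δ = arccos(p₁·p₂) ≈ 2.198 rad (125.9°). The total great-circle distance is δ·R ≈ 2.198 × 3959 ≈ 8701 mi, so the target fraction is f = 3000/8701 ≈ 0.345.
Interpolate at f ≈ 0.345 with slerp weights a = sin((1−f)δ)/sin δ ≈ 1.224, b = sin(fδ)/sin δ ≈ 0.849.
p = a·p₁ + b·p₂ ≈ (-0.247, -0.127, 0.960); φ = arcsin(p_z) ≈ 73.84°, λ = atan2(p_y, p_x) ≈ -152.77°.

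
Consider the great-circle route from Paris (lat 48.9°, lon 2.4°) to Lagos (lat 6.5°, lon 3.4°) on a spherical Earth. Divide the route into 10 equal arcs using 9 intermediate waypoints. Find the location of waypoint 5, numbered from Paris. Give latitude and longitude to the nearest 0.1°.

Convert each endpoint to a unit vector on the sphere (x = cos φ cos λ, y = cos φ sin λ, z = sin φ).
The central angle between the endpoints is δ = arccos(p₁·p₂) ≈ 0.740 rad (42.4°).
Interpolate at f = 5/10 with slerp weights a = sin((1−f)δ)/sin δ ≈ 0.536, b = sin(fδ)/sin δ ≈ 0.536.
p = a·p₁ + b·p₂ ≈ (0.884, 0.046, 0.465); φ = arcsin(p_z) ≈ 27.70°, λ = atan2(p_y, p_x) ≈ 3.00°.

≈ lat 27.7°, lon 3.0°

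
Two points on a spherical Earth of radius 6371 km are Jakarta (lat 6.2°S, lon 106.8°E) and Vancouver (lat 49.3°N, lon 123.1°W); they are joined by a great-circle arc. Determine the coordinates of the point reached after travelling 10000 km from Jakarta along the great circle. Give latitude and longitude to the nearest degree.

≈ lat 54°N, lon 172°W

Convert each endpoint to a unit vector on the sphere (x = cos φ cos λ, y = cos φ sin λ, z = sin φ).
The central angle between the endpoints is δ = arccos(p₁·p₂) ≈ 2.094 rad (120.0°). The total great-circle distance is δ·R ≈ 2.094 × 6371 ≈ 13339 km, so the target fraction is f = 10000/13339 ≈ 0.750.
Interpolate at f ≈ 0.750 with slerp weights a = sin((1−f)δ)/sin δ ≈ 0.578, b = sin(fδ)/sin δ ≈ 1.154.
p = a·p₁ + b·p₂ ≈ (-0.577, -0.081, 0.813); φ = arcsin(p_z) ≈ 54.36°, λ = atan2(p_y, p_x) ≈ -172.03°.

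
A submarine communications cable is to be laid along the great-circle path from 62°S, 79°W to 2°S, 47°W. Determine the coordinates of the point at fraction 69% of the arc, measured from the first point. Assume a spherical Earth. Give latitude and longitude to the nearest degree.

Convert each endpoint to a unit vector on the sphere (x = cos φ cos λ, y = cos φ sin λ, z = sin φ).
The central angle between the endpoints is δ = arccos(p₁·p₂) ≈ 1.128 rad (64.6°).
Interpolate at f = 0.69 with slerp weights a = sin((1−f)δ)/sin δ ≈ 0.379, b = sin(fδ)/sin δ ≈ 0.777.
p = a·p₁ + b·p₂ ≈ (0.564, -0.743, -0.362); φ = arcsin(p_z) ≈ -21.21°, λ = atan2(p_y, p_x) ≈ -52.81°.

≈ 21°S, 53°W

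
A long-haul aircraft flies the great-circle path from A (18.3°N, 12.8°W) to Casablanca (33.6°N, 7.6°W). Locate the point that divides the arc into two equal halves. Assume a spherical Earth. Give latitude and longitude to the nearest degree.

Write both endpoints as unit vectors p₁, p₂ with components (cos φ cos λ, cos φ sin λ, sin φ).
The central angle between the endpoints is δ = arccos(p₁·p₂) ≈ 0.279 rad (16.0°).
Interpolate at f = 1/2 with slerp weights a = sin((1−f)δ)/sin δ ≈ 0.505, b = sin(fδ)/sin δ ≈ 0.505.
p = a·p₁ + b·p₂ ≈ (0.884, -0.162, 0.438); φ = arcsin(p_z) ≈ 25.97°, λ = atan2(p_y, p_x) ≈ -10.37°.

≈ (26°N, 10°W)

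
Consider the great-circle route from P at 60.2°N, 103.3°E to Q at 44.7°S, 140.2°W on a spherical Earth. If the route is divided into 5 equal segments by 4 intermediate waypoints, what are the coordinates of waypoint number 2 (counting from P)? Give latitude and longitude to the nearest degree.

≈ 26°N, 170°E

Convert each endpoint to a unit vector on the sphere (x = cos φ cos λ, y = cos φ sin λ, z = sin φ).
The central angle between the endpoints is δ = arccos(p₁·p₂) ≈ 2.447 rad (140.2°).
Interpolate at f = 2/5 with slerp weights a = sin((1−f)δ)/sin δ ≈ 1.553, b = sin(fδ)/sin δ ≈ 1.296.
p = a·p₁ + b·p₂ ≈ (-0.885, 0.162, 0.437); φ = arcsin(p_z) ≈ 25.88°, λ = atan2(p_y, p_x) ≈ 169.64°.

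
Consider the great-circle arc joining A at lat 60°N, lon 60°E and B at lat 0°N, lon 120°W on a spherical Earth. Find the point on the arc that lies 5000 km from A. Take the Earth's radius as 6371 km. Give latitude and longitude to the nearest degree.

≈ lat 75°N, lon 120°W

From cos δ = sin φ₁ sin φ₂ + cos φ₁ cos φ₂ cos Δλ, the central angle is δ ≈ 2.094 rad (120.0°). The total great-circle distance is δ·R ≈ 2.094 × 6371 ≈ 13343 km, so the target fraction is f = 5000/13343 ≈ 0.375.
Interpolate at f ≈ 0.375 with slerp weights a = sin((1−f)δ)/sin δ ≈ 1.116, b = sin(fδ)/sin δ ≈ 0.816.
p = a·p₁ + b·p₂ ≈ (-0.129, -0.224, 0.966); φ = arcsin(p_z) ≈ 75.03°, λ = atan2(p_y, p_x) ≈ -120.00°.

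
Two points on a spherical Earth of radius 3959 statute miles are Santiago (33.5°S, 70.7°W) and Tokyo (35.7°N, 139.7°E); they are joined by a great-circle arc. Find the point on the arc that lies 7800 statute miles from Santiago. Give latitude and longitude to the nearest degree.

From cos δ = sin φ₁ sin φ₂ + cos φ₁ cos φ₂ cos Δλ, the central angle is δ ≈ 2.705 rad (155.0°). The total great-circle distance is δ·R ≈ 2.705 × 3959 ≈ 10709 mi, so the target fraction is f = 7800/10709 ≈ 0.728.
Interpolate at f ≈ 0.728 with slerp weights a = sin((1−f)δ)/sin δ ≈ 1.585, b = sin(fδ)/sin δ ≈ 2.178.
p = a·p₁ + b·p₂ ≈ (-0.912, -0.103, 0.396); φ = arcsin(p_z) ≈ 23.35°, λ = atan2(p_y, p_x) ≈ -173.54°.

≈ (23°N, 174°W)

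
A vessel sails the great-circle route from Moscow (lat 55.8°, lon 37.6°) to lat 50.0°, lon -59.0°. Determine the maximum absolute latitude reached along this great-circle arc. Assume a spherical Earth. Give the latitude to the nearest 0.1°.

The great circle lies in the plane with unit normal n̂ = (p₁ × p₂)/|p₁ × p₂|.
Here n̂_z ≈ -0.445; the vertex latitude is φ_max = arccos|n̂_z| ≈ 63.6°.

≈ 63.6°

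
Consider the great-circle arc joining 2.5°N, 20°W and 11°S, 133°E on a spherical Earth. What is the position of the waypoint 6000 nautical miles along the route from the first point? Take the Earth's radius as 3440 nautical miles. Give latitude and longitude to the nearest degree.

≈ 19°S, 80°E

Write both endpoints as unit vectors p₁, p₂ with components (cos φ cos λ, cos φ sin λ, sin φ).
The central angle between the endpoints is δ = arccos(p₁·p₂) ≈ 2.651 rad (151.9°). The total great-circle distance is δ·R ≈ 2.651 × 3440 ≈ 9120 nmi, so the target fraction is f = 6000/9120 ≈ 0.658.
Interpolate at f ≈ 0.658 with slerp weights a = sin((1−f)δ)/sin δ ≈ 1.672, b = sin(fδ)/sin δ ≈ 2.091.
p = a·p₁ + b·p₂ ≈ (0.170, 0.930, -0.326); φ = arcsin(p_z) ≈ -19.03°, λ = atan2(p_y, p_x) ≈ 79.65°.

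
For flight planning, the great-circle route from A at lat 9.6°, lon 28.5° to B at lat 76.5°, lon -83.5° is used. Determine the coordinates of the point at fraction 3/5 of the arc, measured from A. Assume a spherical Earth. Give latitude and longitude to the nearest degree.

≈ lat 59°, lon 9°

The haversine formula gives a central angle δ ≈ 1.495 rad (85.6°) between the endpoints.
Interpolate at f = 3/5 with slerp weights a = sin((1−f)δ)/sin δ ≈ 0.565, b = sin(fδ)/sin δ ≈ 0.784.
p = a·p₁ + b·p₂ ≈ (0.510, 0.084, 0.856); φ = arcsin(p_z) ≈ 58.89°, λ = atan2(p_y, p_x) ≈ 9.34°.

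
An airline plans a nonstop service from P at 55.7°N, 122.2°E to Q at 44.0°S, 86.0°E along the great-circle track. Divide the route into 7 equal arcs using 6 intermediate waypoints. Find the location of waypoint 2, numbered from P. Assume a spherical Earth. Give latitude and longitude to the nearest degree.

Convert each endpoint to a unit vector on the sphere (x = cos φ cos λ, y = cos φ sin λ, z = sin φ).
The central angle between the endpoints is δ = arccos(p₁·p₂) ≈ 1.820 rad (104.3°).
Interpolate at f = 2/7 with slerp weights a = sin((1−f)δ)/sin δ ≈ 0.994, b = sin(fδ)/sin δ ≈ 0.513.
p = a·p₁ + b·p₂ ≈ (-0.273, 0.842, 0.465); φ = arcsin(p_z) ≈ 27.72°, λ = atan2(p_y, p_x) ≈ 107.95°.

≈ 28°N, 108°E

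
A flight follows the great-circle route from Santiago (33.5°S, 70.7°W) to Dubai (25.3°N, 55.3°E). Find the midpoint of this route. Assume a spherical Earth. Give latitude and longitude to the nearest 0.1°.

≈ 8.9°S, 3.2°W

Write both endpoints as unit vectors p₁, p₂ with components (cos φ cos λ, cos φ sin λ, sin φ).
The central angle between the endpoints is δ = arccos(p₁·p₂) ≈ 2.317 rad (132.8°).
Interpolate at f = 1/2 with slerp weights a = sin((1−f)δ)/sin δ ≈ 1.248, b = sin(fδ)/sin δ ≈ 1.248.
p = a·p₁ + b·p₂ ≈ (0.986, -0.055, -0.155); φ = arcsin(p_z) ≈ -8.94°, λ = atan2(p_y, p_x) ≈ -3.17°.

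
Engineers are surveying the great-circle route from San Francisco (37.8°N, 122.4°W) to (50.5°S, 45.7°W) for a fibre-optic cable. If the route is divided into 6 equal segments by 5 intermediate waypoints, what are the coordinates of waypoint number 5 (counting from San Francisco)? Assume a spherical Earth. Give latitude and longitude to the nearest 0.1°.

≈ (38.1°S, 65.1°W)

From cos δ = sin φ₁ sin φ₂ + cos φ₁ cos φ₂ cos Δλ, the central angle is δ ≈ 1.936 rad (110.9°).
Interpolate at f = 5/6 with slerp weights a = sin((1−f)δ)/sin δ ≈ 0.340, b = sin(fδ)/sin δ ≈ 1.070.
p = a·p₁ + b·p₂ ≈ (0.331, -0.713, -0.617); φ = arcsin(p_z) ≈ -38.12°, λ = atan2(p_y, p_x) ≈ -65.08°.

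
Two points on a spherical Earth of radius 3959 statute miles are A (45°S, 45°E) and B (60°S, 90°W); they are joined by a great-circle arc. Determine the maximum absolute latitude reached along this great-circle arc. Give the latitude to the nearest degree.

The great circle lies in the plane with unit normal n̂ = (p₁ × p₂)/|p₁ × p₂|.
Here n̂_z ≈ -0.268; the vertex latitude is φ_max = arccos|n̂_z| ≈ 74.4°.

≈ 74°S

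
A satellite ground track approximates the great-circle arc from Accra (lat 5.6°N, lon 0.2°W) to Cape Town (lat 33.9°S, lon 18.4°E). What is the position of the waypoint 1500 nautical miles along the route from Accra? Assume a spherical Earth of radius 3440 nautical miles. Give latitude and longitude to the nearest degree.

≈ lat 17°S, lon 10°E

Write both endpoints as unit vectors p₁, p₂ with components (cos φ cos λ, cos φ sin λ, sin φ).
The central angle between the endpoints is δ = arccos(p₁·p₂) ≈ 0.755 rad (43.2°). The total great-circle distance is δ·R ≈ 0.755 × 3440 ≈ 2596 nmi, so the target fraction is f = 1500/2596 ≈ 0.578.
Interpolate at f ≈ 0.578 with slerp weights a = sin((1−f)δ)/sin δ ≈ 0.457, b = sin(fδ)/sin δ ≈ 0.617.
p = a·p₁ + b·p₂ ≈ (0.941, 0.160, -0.299); φ = arcsin(p_z) ≈ -17.41°, λ = atan2(p_y, p_x) ≈ 9.65°.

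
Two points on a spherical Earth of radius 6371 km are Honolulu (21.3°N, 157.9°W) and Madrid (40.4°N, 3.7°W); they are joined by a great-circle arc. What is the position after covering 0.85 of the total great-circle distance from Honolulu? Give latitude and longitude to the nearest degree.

≈ 55°N, 17°W

Convert each endpoint to a unit vector on the sphere (x = cos φ cos λ, y = cos φ sin λ, z = sin φ).
The central angle between the endpoints is δ = arccos(p₁·p₂) ≈ 1.986 rad (113.8°).
Interpolate at f = 0.85 with slerp weights a = sin((1−f)δ)/sin δ ≈ 0.321, b = sin(fδ)/sin δ ≈ 1.085.
p = a·p₁ + b·p₂ ≈ (0.548, -0.166, 0.820); φ = arcsin(p_z) ≈ 55.08°, λ = atan2(p_y, p_x) ≈ -16.83°.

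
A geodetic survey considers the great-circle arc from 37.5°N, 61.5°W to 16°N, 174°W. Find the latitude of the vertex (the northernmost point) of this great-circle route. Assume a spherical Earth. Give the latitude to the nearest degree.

The great circle lies in the plane with unit normal n̂ = (p₁ × p₂)/|p₁ × p₂|.
Here n̂_z ≈ -0.710; the vertex latitude is φ_max = arccos|n̂_z| ≈ 44.8°.

≈ 45°N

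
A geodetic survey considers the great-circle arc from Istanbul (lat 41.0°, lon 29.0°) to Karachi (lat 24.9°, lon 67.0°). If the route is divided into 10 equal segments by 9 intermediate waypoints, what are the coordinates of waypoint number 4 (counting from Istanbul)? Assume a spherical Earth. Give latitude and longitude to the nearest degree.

≈ lat 36°, lon 46°

Write both endpoints as unit vectors p₁, p₂ with components (cos φ cos λ, cos φ sin λ, sin φ).
The central angle between the endpoints is δ = arccos(p₁·p₂) ≈ 0.617 rad (35.3°).
Interpolate at f = 4/10 with slerp weights a = sin((1−f)δ)/sin δ ≈ 0.625, b = sin(fδ)/sin δ ≈ 0.422.
p = a·p₁ + b·p₂ ≈ (0.562, 0.581, 0.588); φ = arcsin(p_z) ≈ 36.02°, λ = atan2(p_y, p_x) ≈ 45.95°.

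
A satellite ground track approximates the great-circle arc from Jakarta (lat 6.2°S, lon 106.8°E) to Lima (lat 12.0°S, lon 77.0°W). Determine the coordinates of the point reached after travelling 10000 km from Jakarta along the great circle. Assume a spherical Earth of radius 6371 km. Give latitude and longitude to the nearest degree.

≈ lat 77°S, lon 136°W

Write both endpoints as unit vectors p₁, p₂ with components (cos φ cos λ, cos φ sin λ, sin φ).
The central angle between the endpoints is δ = arccos(p₁·p₂) ≈ 2.817 rad (161.4°). The total great-circle distance is δ·R ≈ 2.817 × 6371 ≈ 17948 km, so the target fraction is f = 10000/17948 ≈ 0.557.
Interpolate at f ≈ 0.557 with slerp weights a = sin((1−f)δ)/sin δ ≈ 2.975, b = sin(fδ)/sin δ ≈ 3.137.
p = a·p₁ + b·p₂ ≈ (-0.164, -0.159, -0.974); φ = arcsin(p_z) ≈ -76.78°, λ = atan2(p_y, p_x) ≈ -135.99°.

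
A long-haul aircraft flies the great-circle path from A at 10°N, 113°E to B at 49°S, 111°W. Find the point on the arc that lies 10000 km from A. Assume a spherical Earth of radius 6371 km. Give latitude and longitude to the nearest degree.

Write both endpoints as unit vectors p₁, p₂ with components (cos φ cos λ, cos φ sin λ, sin φ).
The central angle between the endpoints is δ = arccos(p₁·p₂) ≈ 2.209 rad (126.6°). The total great-circle distance is δ·R ≈ 2.209 × 6371 ≈ 14074 km, so the target fraction is f = 10000/14074 ≈ 0.711.
Interpolate at f ≈ 0.711 with slerp weights a = sin((1−f)δ)/sin δ ≈ 0.743, b = sin(fδ)/sin δ ≈ 1.245.
p = a·p₁ + b·p₂ ≈ (-0.579, -0.089, -0.811); φ = arcsin(p_z) ≈ -54.16°, λ = atan2(p_y, p_x) ≈ -171.25°.

≈ 54°S, 171°W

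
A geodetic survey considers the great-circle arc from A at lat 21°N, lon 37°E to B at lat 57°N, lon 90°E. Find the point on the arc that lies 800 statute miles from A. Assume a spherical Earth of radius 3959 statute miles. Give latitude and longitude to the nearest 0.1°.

Write both endpoints as unit vectors p₁, p₂ with components (cos φ cos λ, cos φ sin λ, sin φ).
The central angle between the endpoints is δ = arccos(p₁·p₂) ≈ 0.919 rad (52.7°). The total great-circle distance is δ·R ≈ 0.919 × 3959 ≈ 3639 mi, so the target fraction is f = 800/3639 ≈ 0.220.
Interpolate at f ≈ 0.220 with slerp weights a = sin((1−f)δ)/sin δ ≈ 0.827, b = sin(fδ)/sin δ ≈ 0.252.
p = a·p₁ + b·p₂ ≈ (0.616, 0.602, 0.508); φ = arcsin(p_z) ≈ 30.53°, λ = atan2(p_y, p_x) ≈ 44.32°.

≈ lat 30.5°N, lon 44.3°E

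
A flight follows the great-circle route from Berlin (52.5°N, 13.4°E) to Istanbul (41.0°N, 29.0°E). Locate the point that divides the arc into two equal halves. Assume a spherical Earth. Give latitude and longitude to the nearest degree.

≈ 47°N, 22°E

Convert each endpoint to a unit vector on the sphere (x = cos φ cos λ, y = cos φ sin λ, z = sin φ).
The central angle between the endpoints is δ = arccos(p₁·p₂) ≈ 0.273 rad (15.6°).
Interpolate at f = 1/2 with slerp weights a = sin((1−f)δ)/sin δ ≈ 0.505, b = sin(fδ)/sin δ ≈ 0.505.
p = a·p₁ + b·p₂ ≈ (0.632, 0.256, 0.732); φ = arcsin(p_z) ≈ 47.01°, λ = atan2(p_y, p_x) ≈ 22.04°.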